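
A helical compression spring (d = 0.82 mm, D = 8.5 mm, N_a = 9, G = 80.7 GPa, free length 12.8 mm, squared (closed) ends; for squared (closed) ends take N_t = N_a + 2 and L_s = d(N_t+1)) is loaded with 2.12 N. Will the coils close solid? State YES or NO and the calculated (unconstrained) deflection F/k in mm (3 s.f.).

k = Gd⁴/(8D³N_a) = (80.7×10³)(0.82⁴)/(8·8.5³·9) = 0.82516 N/mm
N_t = 11; L_s = 0.82·12 = 9.84 mm; δ_solid = L₀ − L_s = 12.8 − 9.84 = 2.96 mm
δ = F/k = 2.12/0.82516 = 2.5692 mm
δ < δ_solid → spring does not go solid

NO, δ = 2.57 mm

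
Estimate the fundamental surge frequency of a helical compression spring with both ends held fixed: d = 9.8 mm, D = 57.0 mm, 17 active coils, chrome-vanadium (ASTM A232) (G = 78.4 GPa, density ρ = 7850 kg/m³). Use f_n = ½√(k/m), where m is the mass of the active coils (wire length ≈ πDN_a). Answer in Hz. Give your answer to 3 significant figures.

k = Gd⁴/(8D³N_a) = (78.4×10³)(9.8⁴)/(8·57.0³·17) = 28.712 N/mm = 28712 N/m
Wire length L = πDN_a = π·57.0·17 = 3044.2 mm
m = ρ·(πd²/4)·L = 7850 × 75.43×10⁻⁶ m² × 3.0442 m = 1.8025 kg
f_n = ½√(k/m) = 0.5·√(28712/1.8025) = 0.5·√(15928) = 63.104 Hz

63.1 Hz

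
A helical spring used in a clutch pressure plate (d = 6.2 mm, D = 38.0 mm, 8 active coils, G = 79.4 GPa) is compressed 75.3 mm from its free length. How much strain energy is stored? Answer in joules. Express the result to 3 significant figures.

94.7 J

k = Gd⁴/(8D³N_a) = (79.4×10³)(6.2⁴)/(8·38.0³·8) = 33.408 N/mm
U = ½kδ² = 0.5 × 33.408 × 75.3² = 94714 N·mm = 94.714 J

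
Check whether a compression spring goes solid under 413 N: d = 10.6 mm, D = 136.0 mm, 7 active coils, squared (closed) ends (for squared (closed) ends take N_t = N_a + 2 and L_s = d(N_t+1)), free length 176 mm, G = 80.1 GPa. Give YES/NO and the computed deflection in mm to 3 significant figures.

NO, δ = 57.5 mm

k = Gd⁴/(8D³N_a) = (80.1×10³)(10.6⁴)/(8·136.0³·7) = 7.1788 N/mm
N_t = 9; L_s = 10.6·10 = 106 mm; δ_solid = L₀ − L_s = 176 − 106 = 70 mm
δ = F/k = 413/7.1788 = 57.531 mm
δ < δ_solid → spring does not go solid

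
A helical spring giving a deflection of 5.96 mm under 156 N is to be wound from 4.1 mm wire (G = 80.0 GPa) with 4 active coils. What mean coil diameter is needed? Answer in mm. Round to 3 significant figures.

30.0 mm

Required rate k = F/δ = 156/5.96 = 26.174 N/mm
D = (Gd⁴/(8N_a·k))^(1/3) = (80.0×10³·4.1⁴/(8·4·26.174))^(1/3)
  = (26989.6)^(1/3) = 29.9962 mm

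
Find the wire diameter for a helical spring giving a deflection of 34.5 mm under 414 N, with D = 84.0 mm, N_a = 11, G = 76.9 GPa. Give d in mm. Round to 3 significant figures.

Required rate k = F/δ = 414/34.5 = 12 N/mm
d = (8D³N_a·k / G)^(1/4) = (8·84.0³·11·12 / (76.9×10³))^0.25
  = (8139.1)^0.25 = 9.4983 mm

9.50 mm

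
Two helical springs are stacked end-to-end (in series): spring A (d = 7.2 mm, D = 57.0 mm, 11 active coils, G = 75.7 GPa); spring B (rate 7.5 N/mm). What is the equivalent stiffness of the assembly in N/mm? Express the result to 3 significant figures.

4.69 N/mm

k_A = Gd⁴/(8D³N_a) = (75.7×10³)(7.2⁴)/(8·57.0³·11) = 12.483 N/mm
Series: 1/k_eq = 1/12.483 + 1/7.5 = 0.21344; k_eq = 4.6851 N/mm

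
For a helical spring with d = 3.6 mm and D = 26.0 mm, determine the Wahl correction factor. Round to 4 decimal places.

1.2057

C = D/d = 26.0/3.6 = 7.2222
K_W = (4C−1)/(4C−4) + 0.615/C = 27.889/24.889 + 0.0852 = 1.2057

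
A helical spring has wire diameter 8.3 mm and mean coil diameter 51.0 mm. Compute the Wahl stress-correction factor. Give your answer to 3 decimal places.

1.246

C = D/d = 51.0/8.3 = 6.1446
K_W = (4C−1)/(4C−4) + 0.615/C = 23.578/20.578 + 0.1001 = 1.2459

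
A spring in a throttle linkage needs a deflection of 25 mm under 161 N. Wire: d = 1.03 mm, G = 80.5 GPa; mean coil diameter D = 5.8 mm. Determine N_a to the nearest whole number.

9

Required rate k = F/δ = 161/25 = 6.44 N/mm
N_a = Gd⁴/(8D³k) = (80.5×10³ × 1.03⁴)/(8 × 5.8³ × 6.44)
    = 90603.5 / 10052.2 = 9.013 → 9 coils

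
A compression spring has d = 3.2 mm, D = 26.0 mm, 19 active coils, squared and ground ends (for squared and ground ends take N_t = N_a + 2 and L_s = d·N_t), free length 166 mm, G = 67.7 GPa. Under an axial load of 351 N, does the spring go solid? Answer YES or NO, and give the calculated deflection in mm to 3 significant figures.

k = Gd⁴/(8D³N_a) = (67.7×10³)(3.2⁴)/(8·26.0³·19) = 2.6572 N/mm
N_t = 21; L_s = 3.2·21 = 67.2 mm; δ_solid = L₀ − L_s = 166 − 67.2 = 98.8 mm
δ = F/k = 351/2.6572 = 132.09 mm
δ ≥ δ_solid → spring goes solid

YES, δ = 132 mm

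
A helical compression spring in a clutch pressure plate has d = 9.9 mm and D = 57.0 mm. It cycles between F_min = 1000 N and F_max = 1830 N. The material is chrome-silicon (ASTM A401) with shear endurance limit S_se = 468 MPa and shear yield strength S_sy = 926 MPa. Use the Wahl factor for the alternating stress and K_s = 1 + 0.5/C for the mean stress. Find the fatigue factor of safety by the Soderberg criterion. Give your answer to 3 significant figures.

2.40

C = D/d = 57.0/9.9 = 5.7576; K_W = (4C−1)/(4C−4)+0.615/C = 1.2645; K_s = 1+0.5/C = 1.0868
F_a = (F_max−F_min)/2 = 415 N; F_m = (F_max+F_min)/2 = 1415 N
τ_a = K_W·8F_aD/(πd³) = 1.2645 × 62.081 = 78.499 MPa
τ_m = K_s·8F_mD/(πd³) = 1.0868 × 211.67 = 230.06 MPa
Soderberg: 1/n_f = τ_a/S_se + τ_m/S_sy = 78.499/468 + 230.06/926 = 0.16773 + 0.24844 = 0.41617
n_f = 1/0.41617 = 2.403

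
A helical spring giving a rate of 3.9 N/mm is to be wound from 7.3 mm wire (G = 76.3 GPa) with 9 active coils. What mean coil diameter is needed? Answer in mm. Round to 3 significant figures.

91.7 mm

D = (Gd⁴/(8N_a·k))^(1/3) = (76.3×10³·7.3⁴/(8·9·3.9))^(1/3)
  = (771647)^(1/3) = 91.7219 mm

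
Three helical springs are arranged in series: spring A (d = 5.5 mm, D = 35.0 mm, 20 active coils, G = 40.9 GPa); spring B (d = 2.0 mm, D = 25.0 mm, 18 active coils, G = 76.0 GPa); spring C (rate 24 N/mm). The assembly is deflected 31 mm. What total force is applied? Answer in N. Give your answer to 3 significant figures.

14.9 N

k_A = Gd⁴/(8D³N_a) = (40.9×10³)(5.5⁴)/(8·35.0³·20) = 5.4557 N/mm
k_B = Gd⁴/(8D³N_a) = (76.0×10³)(2.0⁴)/(8·25.0³·18) = 0.54044 N/mm
Series: 1/k_eq = 1/5.4557 + 1/0.54044 + 1/24 = 2.0753; k_eq = 0.48186 N/mm
F = k_eq·δ = 0.48186·31 = 14.938 N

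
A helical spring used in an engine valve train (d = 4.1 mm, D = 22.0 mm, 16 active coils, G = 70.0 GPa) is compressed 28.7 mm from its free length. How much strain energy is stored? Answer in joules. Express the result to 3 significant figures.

5.98 J

k = Gd⁴/(8D³N_a) = (70.0×10³)(4.1⁴)/(8·22.0³·16) = 14.513 N/mm
U = ½kδ² = 0.5 × 14.513 × 28.7² = 5977.1 N·mm = 5.9771 J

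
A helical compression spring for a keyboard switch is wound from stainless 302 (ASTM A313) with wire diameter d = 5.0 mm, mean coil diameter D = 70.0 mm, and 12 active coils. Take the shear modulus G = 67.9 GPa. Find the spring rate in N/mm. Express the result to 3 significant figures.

1.29 N/mm

k = Gd⁴/(8D³N_a) = (67.9×10³ × 5.0⁴) / (8 × 70.0³ × 12)
  = 4.24375e+07 / 3.2928e+07 = 1.2888 N/mm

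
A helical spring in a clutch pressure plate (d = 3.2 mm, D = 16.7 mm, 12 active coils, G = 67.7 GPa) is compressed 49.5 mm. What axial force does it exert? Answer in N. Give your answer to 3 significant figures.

k = Gd⁴/(8D³N_a) = (67.7×10³)(3.2⁴)/(8·16.7³·12) = 15.877 N/mm
F = k·δ = 15.877 × 49.5 = 785.91 N

786 N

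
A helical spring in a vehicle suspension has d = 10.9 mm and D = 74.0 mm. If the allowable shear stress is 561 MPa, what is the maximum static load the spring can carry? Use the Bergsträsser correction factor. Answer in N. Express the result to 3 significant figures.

C = D/d = 74.0/10.9 = 6.7890
K_B = (4C+2)/(4C−3) = 29.156/24.156 = 1.2070
τ_max = K·8FD/(πd³) → F_max = τ_allow·πd³/(8DK)
F_max = 561·π·10.9³/(8·74.0·1.2070) = 2.2824e+06/714.54 = 3194.2 N

3190 N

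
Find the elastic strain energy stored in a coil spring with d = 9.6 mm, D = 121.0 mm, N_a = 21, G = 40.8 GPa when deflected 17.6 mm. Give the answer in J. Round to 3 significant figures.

k = Gd⁴/(8D³N_a) = (40.8×10³)(9.6⁴)/(8·121.0³·21) = 1.1643 N/mm
U = ½kδ² = 0.5 × 1.1643 × 17.6² = 180.33 N·mm = 0.18033 J

0.180 J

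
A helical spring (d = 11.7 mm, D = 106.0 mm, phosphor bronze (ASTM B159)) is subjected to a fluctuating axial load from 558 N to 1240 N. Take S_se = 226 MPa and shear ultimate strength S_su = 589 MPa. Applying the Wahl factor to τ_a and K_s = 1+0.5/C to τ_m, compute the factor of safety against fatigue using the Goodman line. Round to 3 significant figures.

C = D/d = 106.0/11.7 = 9.0598; K_W = (4C−1)/(4C−4)+0.615/C = 1.1609; K_s = 1+0.5/C = 1.0552
F_a = (F_max−F_min)/2 = 341 N; F_m = (F_max+F_min)/2 = 899 N
τ_a = K_W·8F_aD/(πd³) = 1.1609 × 57.47 = 66.719 MPa
τ_m = K_s·8F_mD/(πd³) = 1.0552 × 151.51 = 159.87 MPa
Goodman: 1/n_f = τ_a/S_se + τ_m/S_su = 66.719/226 + 159.87/589 = 0.29522 + 0.27143 = 0.56665
n_f = 1/0.56665 = 1.765

1.76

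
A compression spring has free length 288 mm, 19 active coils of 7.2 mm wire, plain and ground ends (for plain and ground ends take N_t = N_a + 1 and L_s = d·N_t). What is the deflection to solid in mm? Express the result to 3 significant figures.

144 mm

N_t = 20; L_s = 7.2·20 = 144 mm
δ_solid = L₀ − L_s = 288 − 144 = 144 mm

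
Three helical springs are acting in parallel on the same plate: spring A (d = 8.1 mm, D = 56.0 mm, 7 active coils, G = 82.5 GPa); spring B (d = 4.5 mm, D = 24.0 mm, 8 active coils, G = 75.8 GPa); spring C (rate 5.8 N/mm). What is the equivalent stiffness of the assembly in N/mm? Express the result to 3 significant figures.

77.0 N/mm

k_A = Gd⁴/(8D³N_a) = (82.5×10³)(8.1⁴)/(8·56.0³·7) = 36.111 N/mm
k_B = Gd⁴/(8D³N_a) = (75.8×10³)(4.5⁴)/(8·24.0³·8) = 35.132 N/mm
Parallel: k_eq = 36.111 + 35.132 + 5.8 = 77.043 N/mm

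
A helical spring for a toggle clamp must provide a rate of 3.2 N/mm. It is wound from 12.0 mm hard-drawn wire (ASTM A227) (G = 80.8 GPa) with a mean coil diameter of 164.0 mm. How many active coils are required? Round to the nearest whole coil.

N_a = Gd⁴/(8D³k) = (80.8×10³ × 12.0⁴)/(8 × 164.0³ × 3.2)
    = 1.67547e+09 / 1.1292e+08 = 14.84 → 15 coils

15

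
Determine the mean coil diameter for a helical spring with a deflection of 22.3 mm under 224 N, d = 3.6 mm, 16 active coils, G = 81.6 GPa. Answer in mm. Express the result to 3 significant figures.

Required rate k = F/δ = 224/22.3 = 10.045 N/mm
D = (Gd⁴/(8N_a·k))^(1/3) = (81.6×10³·3.6⁴/(8·16·10.045))^(1/3)
  = (10659.8)^(1/3) = 22.0081 mm

22.0 mm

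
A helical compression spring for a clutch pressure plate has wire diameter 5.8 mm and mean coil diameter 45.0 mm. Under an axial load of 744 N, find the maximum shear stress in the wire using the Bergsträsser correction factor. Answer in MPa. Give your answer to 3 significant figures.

Spring index C = D/d = 45.0/5.8 = 7.7586
K_B = (4C+2)/(4C−3) = 33.034/28.034 = 1.1784
τ₀ = 8FD/(πd³) = 8·744·45.0/(π·5.8³) = 267840/612.96 = 436.96 MPa
τ_max = K·τ₀ = 1.1784 × 436.96 = 514.89 MPa

515 MPa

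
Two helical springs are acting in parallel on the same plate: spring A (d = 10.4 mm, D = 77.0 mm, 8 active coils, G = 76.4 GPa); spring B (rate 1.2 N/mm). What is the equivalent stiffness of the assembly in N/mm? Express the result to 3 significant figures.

k_A = Gd⁴/(8D³N_a) = (76.4×10³)(10.4⁴)/(8·77.0³·8) = 30.59 N/mm
Parallel: k_eq = 30.59 + 1.2 = 31.79 N/mm

31.8 N/mm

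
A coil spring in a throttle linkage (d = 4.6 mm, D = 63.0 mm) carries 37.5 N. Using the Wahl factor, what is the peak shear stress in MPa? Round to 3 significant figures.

68.2 MPa

Spring index C = D/d = 63.0/4.6 = 13.6957
K_W = (4C−1)/(4C−4) + 0.615/C = 53.783/50.783 + 0.0449 = 1.1040
τ₀ = 8FD/(πd³) = 8·37.5·63.0/(π·4.6³) = 18900/305.79 = 61.807 MPa
τ_max = K·τ₀ = 1.1040 × 61.807 = 68.234 MPa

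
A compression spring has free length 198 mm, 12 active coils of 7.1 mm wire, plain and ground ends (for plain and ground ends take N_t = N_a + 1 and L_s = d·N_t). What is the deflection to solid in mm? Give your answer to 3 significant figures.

N_t = 13; L_s = 7.1·13 = 92.3 mm
δ_solid = L₀ − L_s = 198 − 92.3 = 105.7 mm

106 mm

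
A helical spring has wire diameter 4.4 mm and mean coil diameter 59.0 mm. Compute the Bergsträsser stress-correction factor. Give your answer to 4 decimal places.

C = D/d = 59.0/4.4 = 13.4091
K_B = (4C+2)/(4C−3) = 55.636/50.636 = 1.0987

1.0987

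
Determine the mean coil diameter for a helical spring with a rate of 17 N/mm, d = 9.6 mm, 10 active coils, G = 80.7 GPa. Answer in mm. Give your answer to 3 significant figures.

79.6 mm

D = (Gd⁴/(8N_a·k))^(1/3) = (80.7×10³·9.6⁴/(8·10·17))^(1/3)
  = (503987)^(1/3) = 79.5805 mm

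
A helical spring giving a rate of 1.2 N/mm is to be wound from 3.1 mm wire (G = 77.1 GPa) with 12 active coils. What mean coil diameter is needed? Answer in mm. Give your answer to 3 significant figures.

D = (Gd⁴/(8N_a·k))^(1/3) = (77.1×10³·3.1⁴/(8·12·1.2))^(1/3)
  = (61808.6)^(1/3) = 39.5381 mm

39.5 mm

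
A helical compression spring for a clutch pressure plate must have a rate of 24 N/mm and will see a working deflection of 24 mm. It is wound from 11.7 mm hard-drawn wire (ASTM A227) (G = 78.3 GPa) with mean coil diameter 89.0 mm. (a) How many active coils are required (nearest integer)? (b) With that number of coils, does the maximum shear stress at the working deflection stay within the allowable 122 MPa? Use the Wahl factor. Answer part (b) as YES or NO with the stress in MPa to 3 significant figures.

(a) 11 coils; (b) YES, τ_max = 95.9 MPa

N_a = Gd⁴/(8D³k) = (78.3×10³)(11.7⁴)/(8·89.0³·24) = 10.84 → N_a = 11
Actual rate k = Gd⁴/(8D³·11) = 23.651 N/mm
Working load F = kδ = 23.651·24 = 567.63 N
C = 89.0/11.7 = 7.6068; K_W = (4C−1)/(4C−4)+0.615/C = 1.1944
τ_max = K_W·8FD/(πd³) = 1.1944·80.322 = 95.934 MPa
τ_max ≤ 122 MPa → acceptable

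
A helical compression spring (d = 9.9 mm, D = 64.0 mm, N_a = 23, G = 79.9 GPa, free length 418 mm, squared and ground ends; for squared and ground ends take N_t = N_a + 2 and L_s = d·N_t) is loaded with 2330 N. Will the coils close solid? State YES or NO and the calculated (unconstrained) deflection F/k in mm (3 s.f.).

NO, δ = 146 mm

k = Gd⁴/(8D³N_a) = (79.9×10³)(9.9⁴)/(8·64.0³·23) = 15.912 N/mm
N_t = 25; L_s = 9.9·25 = 247.5 mm; δ_solid = L₀ − L_s = 418 − 247.5 = 170.5 mm
δ = F/k = 2330/15.912 = 146.43 mm
δ < δ_solid → spring does not go solid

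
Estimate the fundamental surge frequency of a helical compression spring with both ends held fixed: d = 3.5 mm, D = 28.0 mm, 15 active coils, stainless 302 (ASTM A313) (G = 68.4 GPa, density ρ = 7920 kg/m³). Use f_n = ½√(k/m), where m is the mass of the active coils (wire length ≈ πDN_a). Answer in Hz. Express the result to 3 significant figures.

98.4 Hz

k = Gd⁴/(8D³N_a) = (68.4×10³)(3.5⁴)/(8·28.0³·15) = 3.8965 N/mm = 3896.5 N/m
Wire length L = πDN_a = π·28.0·15 = 1319.5 mm
m = ρ·(πd²/4)·L = 7920 × 9.6211×10⁻⁶ m² × 1.3195 m = 0.10054 kg
f_n = ½√(k/m) = 0.5·√(3896.5/0.10054) = 0.5·√(38755) = 98.431 Hz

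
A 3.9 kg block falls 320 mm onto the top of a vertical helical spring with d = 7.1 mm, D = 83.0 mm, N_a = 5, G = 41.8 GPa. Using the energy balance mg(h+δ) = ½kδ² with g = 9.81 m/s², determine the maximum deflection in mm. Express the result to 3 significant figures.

k = Gd⁴/(8D³N_a) = (41.8×10³)(7.1⁴)/(8·83.0³·5) = 4.6442 N/mm
W = mg = 3.9 × 9.81 = 38.259 N
½kδ² − Wδ − Wh = 0 → δ = (W + √(W² + 2kWh))/k
δ = (38.259 + √(1463.8 + 113718))/4.6442 = (38.259 + 339.38)/4.6442 = 81.314 mm

81.3 mm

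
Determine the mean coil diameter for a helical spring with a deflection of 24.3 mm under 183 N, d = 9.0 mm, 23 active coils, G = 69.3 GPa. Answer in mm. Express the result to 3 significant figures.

Required rate k = F/δ = 183/24.3 = 7.5309 N/mm
D = (Gd⁴/(8N_a·k))^(1/3) = (69.3×10³·9.0⁴/(8·23·7.5309))^(1/3)
  = (328126)^(1/3) = 68.9732 mm

69.0 mm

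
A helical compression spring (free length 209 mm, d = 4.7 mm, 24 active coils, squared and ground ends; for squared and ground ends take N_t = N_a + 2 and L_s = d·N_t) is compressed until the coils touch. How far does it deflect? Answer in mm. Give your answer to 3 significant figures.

N_t = 26; L_s = 4.7·26 = 122.2 mm
δ_solid = L₀ − L_s = 209 − 122.2 = 86.8 mm

86.8 mm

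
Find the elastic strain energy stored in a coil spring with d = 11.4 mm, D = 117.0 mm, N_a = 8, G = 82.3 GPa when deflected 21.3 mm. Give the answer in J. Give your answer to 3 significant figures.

k = Gd⁴/(8D³N_a) = (82.3×10³)(11.4⁴)/(8·117.0³·8) = 13.561 N/mm
U = ½kδ² = 0.5 × 13.561 × 21.3² = 3076.2 N·mm = 3.0762 J

3.08 J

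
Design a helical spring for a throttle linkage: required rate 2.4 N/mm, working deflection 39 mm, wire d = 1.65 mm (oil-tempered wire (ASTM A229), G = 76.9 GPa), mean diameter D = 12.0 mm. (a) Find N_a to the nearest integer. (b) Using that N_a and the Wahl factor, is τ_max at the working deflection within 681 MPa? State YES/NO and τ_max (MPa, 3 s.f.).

N_a = Gd⁴/(8D³k) = (76.9×10³)(1.65⁴)/(8·12.0³·2.4) = 17.18 → N_a = 17
Actual rate k = Gd⁴/(8D³·17) = 2.4254 N/mm
Working load F = kδ = 2.4254·39 = 94.59 N
C = 12.0/1.65 = 7.2727; K_W = (4C−1)/(4C−4)+0.615/C = 1.2041
τ_max = K_W·8FD/(πd³) = 1.2041·643.45 = 774.79 MPa
τ_max > 681 MPa → exceeds allowable

(a) 17 coils; (b) NO, τ_max = 775 MPa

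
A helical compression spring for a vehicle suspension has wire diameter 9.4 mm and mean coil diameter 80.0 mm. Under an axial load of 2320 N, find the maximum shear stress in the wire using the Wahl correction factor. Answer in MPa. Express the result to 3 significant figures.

Spring index C = D/d = 80.0/9.4 = 8.5106
K_W = (4C−1)/(4C−4) + 0.615/C = 33.043/30.043 + 0.0723 = 1.1721
τ₀ = 8FD/(πd³) = 8·2320·80.0/(π·9.4³) = 1.4848e+06/2609.4 = 569.03 MPa
τ_max = K·τ₀ = 1.1721 × 569.03 = 666.97 MPa

667 MPa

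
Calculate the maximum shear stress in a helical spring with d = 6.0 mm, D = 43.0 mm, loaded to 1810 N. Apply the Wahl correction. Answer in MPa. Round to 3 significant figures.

Spring index C = D/d = 43.0/6.0 = 7.1667
K_W = (4C−1)/(4C−4) + 0.615/C = 27.667/24.667 + 0.0858 = 1.2074
τ₀ = 8FD/(πd³) = 8·1810·43.0/(π·6.0³) = 622640/678.58 = 917.56 MPa
τ_max = K·τ₀ = 1.2074 × 917.56 = 1107.9 MPa

1110 MPa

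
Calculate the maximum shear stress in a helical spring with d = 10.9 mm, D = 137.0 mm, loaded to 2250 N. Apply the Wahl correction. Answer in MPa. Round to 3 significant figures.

Spring index C = D/d = 137.0/10.9 = 12.5688
K_W = (4C−1)/(4C−4) + 0.615/C = 49.275/46.275 + 0.0489 = 1.1138
τ₀ = 8FD/(πd³) = 8·2250·137.0/(π·10.9³) = 2.466e+06/4068.5 = 606.13 MPa
τ_max = K·τ₀ = 1.1138 × 606.13 = 675.08 MPa

675 MPa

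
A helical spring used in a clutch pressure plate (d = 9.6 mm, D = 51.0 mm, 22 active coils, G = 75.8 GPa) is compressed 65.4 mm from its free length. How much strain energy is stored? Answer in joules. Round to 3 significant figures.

k = Gd⁴/(8D³N_a) = (75.8×10³)(9.6⁴)/(8·51.0³·22) = 27.576 N/mm
U = ½kδ² = 0.5 × 27.576 × 65.4² = 58973 N·mm = 58.973 J

59.0 J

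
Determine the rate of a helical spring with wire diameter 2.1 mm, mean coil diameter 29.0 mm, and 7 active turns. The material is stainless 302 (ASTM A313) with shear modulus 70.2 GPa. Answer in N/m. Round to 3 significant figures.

k = Gd⁴/(8D³N_a) = (70.2×10³ × 2.1⁴) / (8 × 29.0³ × 7)
  = 1.36526e+06 / 1.36578e+06 = 0.99961 N/mm = 999.61 N/m

1000 N/m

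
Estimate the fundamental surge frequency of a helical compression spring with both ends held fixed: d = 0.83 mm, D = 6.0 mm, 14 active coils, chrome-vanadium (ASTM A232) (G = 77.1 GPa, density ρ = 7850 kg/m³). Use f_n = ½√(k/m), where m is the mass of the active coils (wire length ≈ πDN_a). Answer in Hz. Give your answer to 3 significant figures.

k = Gd⁴/(8D³N_a) = (77.1×10³)(0.83⁴)/(8·6.0³·14) = 1.5125 N/mm = 1512.5 N/m
Wire length L = πDN_a = π·6.0·14 = 263.89 mm
m = ρ·(πd²/4)·L = 7850 × 0.54106×10⁻⁶ m² × 0.26389 m = 0.0011208 kg
f_n = ½√(k/m) = 0.5·√(1512.5/0.0011208) = 0.5·√(1.3494e+06) = 580.82 Hz

581 Hz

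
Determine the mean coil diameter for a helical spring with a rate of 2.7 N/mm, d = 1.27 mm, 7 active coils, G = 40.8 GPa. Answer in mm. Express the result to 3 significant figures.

D = (Gd⁴/(8N_a·k))^(1/3) = (40.8×10³·1.27⁴/(8·7·2.7))^(1/3)
  = (701.978)^(1/3) = 8.8874 mm

8.89 mm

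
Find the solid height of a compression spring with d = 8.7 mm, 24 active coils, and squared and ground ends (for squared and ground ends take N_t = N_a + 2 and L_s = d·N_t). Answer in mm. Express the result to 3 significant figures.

226 mm

squared and ground ends: N_t = N_a + 2 = 24 + 2 = 26
L_s = d·N_t = 8.7 × 26 = 226.2 mm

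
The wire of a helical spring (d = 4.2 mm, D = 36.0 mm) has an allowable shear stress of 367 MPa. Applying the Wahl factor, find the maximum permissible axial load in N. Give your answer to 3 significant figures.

253 N

C = D/d = 36.0/4.2 = 8.5714
K_W = (4C−1)/(4C−4) + 0.615/C = 33.286/30.286 + 0.0717 = 1.1708
τ_max = K·8FD/(πd³) → F_max = τ_allow·πd³/(8DK)
F_max = 367·π·4.2³/(8·36.0·1.1708) = 85421/337.19 = 253.33 N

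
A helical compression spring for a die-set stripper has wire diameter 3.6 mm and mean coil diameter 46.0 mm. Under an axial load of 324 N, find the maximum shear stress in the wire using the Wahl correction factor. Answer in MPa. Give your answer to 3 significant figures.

Spring index C = D/d = 46.0/3.6 = 12.7778
K_W = (4C−1)/(4C−4) + 0.615/C = 50.111/47.111 + 0.0481 = 1.1118
τ₀ = 8FD/(πd³) = 8·324·46.0/(π·3.6³) = 119232/146.57 = 813.46 MPa
τ_max = K·τ₀ = 1.1118 × 813.46 = 904.41 MPa

904 MPa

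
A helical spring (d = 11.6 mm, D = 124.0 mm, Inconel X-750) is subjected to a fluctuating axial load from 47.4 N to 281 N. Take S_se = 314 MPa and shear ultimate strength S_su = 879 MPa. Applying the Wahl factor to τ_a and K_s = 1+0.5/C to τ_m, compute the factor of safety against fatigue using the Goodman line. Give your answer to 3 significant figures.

8.00

C = D/d = 124.0/11.6 = 10.6897; K_W = (4C−1)/(4C−4)+0.615/C = 1.1349; K_s = 1+0.5/C = 1.0468
F_a = (F_max−F_min)/2 = 116.8 N; F_m = (F_max+F_min)/2 = 164.2 N
τ_a = K_W·8F_aD/(πd³) = 1.1349 × 23.628 = 26.816 MPa
τ_m = K_s·8F_mD/(πd³) = 1.0468 × 33.217 = 34.771 MPa
Goodman: 1/n_f = τ_a/S_se + τ_m/S_su = 26.816/314 + 34.771/879 = 0.08540 + 0.03956 = 0.12496
n_f = 1/0.12496 = 8.003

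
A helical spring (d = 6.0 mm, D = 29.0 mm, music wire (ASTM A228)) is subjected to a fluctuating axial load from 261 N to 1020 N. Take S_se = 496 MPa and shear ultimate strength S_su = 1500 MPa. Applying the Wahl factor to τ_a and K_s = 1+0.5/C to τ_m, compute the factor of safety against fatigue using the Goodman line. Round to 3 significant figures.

1.97

C = D/d = 29.0/6.0 = 4.8333; K_W = (4C−1)/(4C−4)+0.615/C = 1.3229; K_s = 1+0.5/C = 1.1034
F_a = (F_max−F_min)/2 = 379.5 N; F_m = (F_max+F_min)/2 = 640.5 N
τ_a = K_W·8F_aD/(πd³) = 1.3229 × 129.75 = 171.64 MPa
τ_m = K_s·8F_mD/(πd³) = 1.1034 × 218.98 = 241.63 MPa
Goodman: 1/n_f = τ_a/S_se + τ_m/S_su = 171.64/496 + 241.63/1500 = 0.34605 + 0.16109 = 0.50714
n_f = 1/0.50714 = 1.972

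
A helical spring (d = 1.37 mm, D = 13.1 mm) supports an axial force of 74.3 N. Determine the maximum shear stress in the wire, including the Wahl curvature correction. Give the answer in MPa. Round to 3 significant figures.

1110 MPa

Spring index C = D/d = 13.1/1.37 = 9.5620
K_W = (4C−1)/(4C−4) + 0.615/C = 37.248/34.248 + 0.0643 = 1.1519
τ₀ = 8FD/(πd³) = 8·74.3·13.1/(π·1.37³) = 7786.64/8.0781 = 963.91 MPa
τ_max = K·τ₀ = 1.1519 × 963.91 = 1110.3 MPa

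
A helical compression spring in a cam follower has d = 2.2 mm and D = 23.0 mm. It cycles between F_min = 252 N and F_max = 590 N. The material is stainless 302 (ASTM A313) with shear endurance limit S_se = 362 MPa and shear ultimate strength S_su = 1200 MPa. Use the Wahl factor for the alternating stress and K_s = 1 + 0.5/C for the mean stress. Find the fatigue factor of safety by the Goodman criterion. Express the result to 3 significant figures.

0.202

C = D/d = 23.0/2.2 = 10.4545; K_W = (4C−1)/(4C−4)+0.615/C = 1.1382; K_s = 1+0.5/C = 1.0478
F_a = (F_max−F_min)/2 = 169 N; F_m = (F_max+F_min)/2 = 421 N
τ_a = K_W·8F_aD/(πd³) = 1.1382 × 929.58 = 1058 MPa
τ_m = K_s·8F_mD/(πd³) = 1.0478 × 2315.7 = 2426.4 MPa
Goodman: 1/n_f = τ_a/S_se + τ_m/S_su = 1058/362 + 2426.4/1200 = 2.92266 + 2.02204 = 4.9447
n_f = 1/4.9447 = 0.2022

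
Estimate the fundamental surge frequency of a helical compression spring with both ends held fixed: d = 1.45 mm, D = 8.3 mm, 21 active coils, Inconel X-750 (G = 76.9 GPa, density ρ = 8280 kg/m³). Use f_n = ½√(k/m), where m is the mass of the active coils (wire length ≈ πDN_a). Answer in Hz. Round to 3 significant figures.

344 Hz

k = Gd⁴/(8D³N_a) = (76.9×10³)(1.45⁴)/(8·8.3³·21) = 3.5388 N/mm = 3538.8 N/m
Wire length L = πDN_a = π·8.3·21 = 547.58 mm
m = ρ·(πd²/4)·L = 8280 × 1.6513×10⁻⁶ m² × 0.54758 m = 0.0074869 kg
f_n = ½√(k/m) = 0.5·√(3538.8/0.0074869) = 0.5·√(4.7266e+05) = 343.75 Hz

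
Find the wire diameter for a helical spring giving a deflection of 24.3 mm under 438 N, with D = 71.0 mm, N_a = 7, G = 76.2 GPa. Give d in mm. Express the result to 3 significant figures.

8.30 mm

Required rate k = F/δ = 438/24.3 = 18.025 N/mm
d = (8D³N_a·k / G)^(1/4) = (8·71.0³·7·18.025 / (76.2×10³))^0.25
  = (4741.1)^0.25 = 8.2979 mm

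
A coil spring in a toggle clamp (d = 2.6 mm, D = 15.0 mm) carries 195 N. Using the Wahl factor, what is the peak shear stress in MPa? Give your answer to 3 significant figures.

Spring index C = D/d = 15.0/2.6 = 5.7692
K_W = (4C−1)/(4C−4) + 0.615/C = 22.077/19.077 + 0.1066 = 1.2639
τ₀ = 8FD/(πd³) = 8·195·15.0/(π·2.6³) = 23400/55.217 = 423.79 MPa
τ_max = K·τ₀ = 1.2639 × 423.79 = 535.6 MPa

536 MPa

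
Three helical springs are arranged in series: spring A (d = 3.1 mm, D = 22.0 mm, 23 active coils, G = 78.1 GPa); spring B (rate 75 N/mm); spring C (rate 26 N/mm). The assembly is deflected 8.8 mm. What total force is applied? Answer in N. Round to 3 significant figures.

k_A = Gd⁴/(8D³N_a) = (78.1×10³)(3.1⁴)/(8·22.0³·23) = 3.6814 N/mm
Series: 1/k_eq = 1/3.6814 + 1/75 + 1/26 = 0.32343; k_eq = 3.0918 N/mm
F = k_eq·δ = 3.0918·8.8 = 27.208 N

27.2 N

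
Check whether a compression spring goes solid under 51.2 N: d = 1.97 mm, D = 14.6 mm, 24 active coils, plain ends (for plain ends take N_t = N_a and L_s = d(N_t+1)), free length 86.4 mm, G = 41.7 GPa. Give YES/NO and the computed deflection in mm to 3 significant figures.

YES, δ = 48.7 mm

k = Gd⁴/(8D³N_a) = (41.7×10³)(1.97⁴)/(8·14.6³·24) = 1.0511 N/mm
N_t = 24; L_s = 1.97·25 = 49.25 mm; δ_solid = L₀ − L_s = 86.4 − 49.25 = 37.15 mm
δ = F/k = 51.2/1.0511 = 48.711 mm
δ ≥ δ_solid → spring goes solid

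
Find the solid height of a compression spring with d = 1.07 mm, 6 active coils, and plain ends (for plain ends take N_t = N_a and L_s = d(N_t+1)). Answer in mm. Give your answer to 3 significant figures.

7.49 mm

plain ends: N_t = N_a = 6
L_s = d·(N_t+1) = 1.07 × 7 = 7.49 mm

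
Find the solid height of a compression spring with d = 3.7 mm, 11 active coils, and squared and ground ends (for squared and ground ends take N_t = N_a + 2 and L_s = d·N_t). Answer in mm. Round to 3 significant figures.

squared and ground ends: N_t = N_a + 2 = 11 + 2 = 13
L_s = d·N_t = 3.7 × 13 = 48.1 mm

48.1 mm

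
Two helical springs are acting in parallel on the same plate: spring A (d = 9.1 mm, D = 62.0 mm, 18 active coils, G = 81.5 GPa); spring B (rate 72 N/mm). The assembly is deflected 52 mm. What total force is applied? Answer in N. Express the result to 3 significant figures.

4590 N

k_A = Gd⁴/(8D³N_a) = (81.5×10³)(9.1⁴)/(8·62.0³·18) = 16.285 N/mm
Parallel: k_eq = 16.285 + 72 = 88.285 N/mm
F = k_eq·δ = 88.285·52 = 4590.8 N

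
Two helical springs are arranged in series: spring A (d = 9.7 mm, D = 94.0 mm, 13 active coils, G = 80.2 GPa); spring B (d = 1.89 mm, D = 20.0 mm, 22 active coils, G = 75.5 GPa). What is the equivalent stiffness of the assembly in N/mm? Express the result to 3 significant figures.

k_A = Gd⁴/(8D³N_a) = (80.2×10³)(9.7⁴)/(8·94.0³·13) = 8.2195 N/mm
k_B = Gd⁴/(8D³N_a) = (75.5×10³)(1.89⁴)/(8·20.0³·22) = 0.68421 N/mm
Series: 1/k_eq = 1/8.2195 + 1/0.68421 = 1.5832; k_eq = 0.63163 N/mm

0.632 N/mm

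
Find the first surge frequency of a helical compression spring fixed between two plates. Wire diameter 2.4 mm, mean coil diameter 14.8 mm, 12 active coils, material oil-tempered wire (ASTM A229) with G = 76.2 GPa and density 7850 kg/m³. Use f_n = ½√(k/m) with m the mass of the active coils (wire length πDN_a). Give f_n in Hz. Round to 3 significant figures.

k = Gd⁴/(8D³N_a) = (76.2×10³)(2.4⁴)/(8·14.8³·12) = 8.1235 N/mm = 8123.5 N/m
Wire length L = πDN_a = π·14.8·12 = 557.95 mm
m = ρ·(πd²/4)·L = 7850 × 4.5239×10⁻⁶ m² × 0.55795 m = 0.019814 kg
f_n = ½√(k/m) = 0.5·√(8123.5/0.019814) = 0.5·√(4.0999e+05) = 320.15 Hz

320 Hz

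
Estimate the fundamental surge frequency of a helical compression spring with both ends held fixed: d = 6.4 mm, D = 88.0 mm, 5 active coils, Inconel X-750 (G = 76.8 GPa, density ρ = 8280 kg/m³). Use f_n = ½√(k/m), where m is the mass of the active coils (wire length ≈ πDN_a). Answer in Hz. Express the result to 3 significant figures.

k = Gd⁴/(8D³N_a) = (76.8×10³)(6.4⁴)/(8·88.0³·5) = 4.7269 N/mm = 4726.9 N/m
Wire length L = πDN_a = π·88.0·5 = 1382.3 mm
m = ρ·(πd²/4)·L = 8280 × 32.17×10⁻⁶ m² × 1.3823 m = 0.3682 kg
f_n = ½√(k/m) = 0.5·√(4726.9/0.3682) = 0.5·√(12838) = 56.652 Hz

56.7 Hz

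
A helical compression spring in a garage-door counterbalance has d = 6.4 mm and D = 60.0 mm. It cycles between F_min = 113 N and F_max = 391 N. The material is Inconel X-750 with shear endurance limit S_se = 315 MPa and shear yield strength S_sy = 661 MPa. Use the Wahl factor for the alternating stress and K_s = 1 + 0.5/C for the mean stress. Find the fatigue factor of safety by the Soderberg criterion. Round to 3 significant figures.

C = D/d = 60.0/6.4 = 9.3750; K_W = (4C−1)/(4C−4)+0.615/C = 1.1552; K_s = 1+0.5/C = 1.0533
F_a = (F_max−F_min)/2 = 139 N; F_m = (F_max+F_min)/2 = 252 N
τ_a = K_W·8F_aD/(πd³) = 1.1552 × 81.015 = 93.585 MPa
τ_m = K_s·8F_mD/(πd³) = 1.0533 × 146.88 = 154.71 MPa
Soderberg: 1/n_f = τ_a/S_se + τ_m/S_sy = 93.585/315 + 154.71/661 = 0.29709 + 0.23405 = 0.53115
n_f = 1/0.53115 = 1.883

1.88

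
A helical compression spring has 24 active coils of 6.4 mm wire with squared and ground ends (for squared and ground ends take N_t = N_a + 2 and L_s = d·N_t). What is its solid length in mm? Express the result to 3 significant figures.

squared and ground ends: N_t = N_a + 2 = 24 + 2 = 26
L_s = d·N_t = 6.4 × 26 = 166.4 mm

166 mm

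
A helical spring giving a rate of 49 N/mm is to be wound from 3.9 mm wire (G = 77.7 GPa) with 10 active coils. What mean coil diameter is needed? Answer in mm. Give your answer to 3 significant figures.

D = (Gd⁴/(8N_a·k))^(1/3) = (77.7×10³·3.9⁴/(8·10·49))^(1/3)
  = (4585.57)^(1/3) = 16.6136 mm

16.6 mm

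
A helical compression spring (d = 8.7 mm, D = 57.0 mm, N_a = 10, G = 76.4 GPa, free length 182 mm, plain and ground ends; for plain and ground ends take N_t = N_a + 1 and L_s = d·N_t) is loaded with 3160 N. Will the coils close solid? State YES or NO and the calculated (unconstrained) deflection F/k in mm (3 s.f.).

k = Gd⁴/(8D³N_a) = (76.4×10³)(8.7⁴)/(8·57.0³·10) = 29.543 N/mm
N_t = 11; L_s = 8.7·11 = 95.7 mm; δ_solid = L₀ − L_s = 182 − 95.7 = 86.3 mm
δ = F/k = 3160/29.543 = 106.96 mm
δ ≥ δ_solid → spring goes solid

YES, δ = 107 mm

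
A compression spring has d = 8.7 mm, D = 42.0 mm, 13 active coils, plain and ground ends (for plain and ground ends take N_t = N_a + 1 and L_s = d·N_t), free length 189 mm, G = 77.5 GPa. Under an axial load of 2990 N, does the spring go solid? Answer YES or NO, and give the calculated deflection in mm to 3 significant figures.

NO, δ = 51.9 mm

k = Gd⁴/(8D³N_a) = (77.5×10³)(8.7⁴)/(8·42.0³·13) = 57.623 N/mm
N_t = 14; L_s = 8.7·14 = 121.8 mm; δ_solid = L₀ − L_s = 189 − 121.8 = 67.2 mm
δ = F/k = 2990/57.623 = 51.889 mm
δ < δ_solid → spring does not go solid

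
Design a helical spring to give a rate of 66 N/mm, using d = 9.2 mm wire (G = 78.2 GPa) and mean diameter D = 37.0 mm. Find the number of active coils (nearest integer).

N_a = Gd⁴/(8D³k) = (78.2×10³ × 9.2⁴)/(8 × 37.0³ × 66)
    = 5.60219e+08 / 2.67448e+07 = 20.95 → 21 coils

21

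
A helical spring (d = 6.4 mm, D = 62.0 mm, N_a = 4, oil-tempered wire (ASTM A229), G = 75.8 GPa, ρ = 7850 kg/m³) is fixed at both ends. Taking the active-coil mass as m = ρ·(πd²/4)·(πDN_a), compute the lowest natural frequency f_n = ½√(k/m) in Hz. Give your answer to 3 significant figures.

146 Hz

k = Gd⁴/(8D³N_a) = (75.8×10³)(6.4⁴)/(8·62.0³·4) = 16.675 N/mm = 16675 N/m
Wire length L = πDN_a = π·62.0·4 = 779.11 mm
m = ρ·(πd²/4)·L = 7850 × 32.17×10⁻⁶ m² × 0.77911 m = 0.19675 kg
f_n = ½√(k/m) = 0.5·√(16675/0.19675) = 0.5·√(84751) = 145.56 Hz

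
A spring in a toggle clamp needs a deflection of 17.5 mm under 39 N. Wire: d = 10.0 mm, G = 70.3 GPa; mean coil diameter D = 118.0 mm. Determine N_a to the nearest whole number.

24

Required rate k = F/δ = 39/17.5 = 2.2286 N/mm
N_a = Gd⁴/(8D³k) = (70.3×10³ × 10.0⁴)/(8 × 118.0³ × 2.2286)
    = 7.03e+08 / 2.92929e+07 = 24 → 24 coils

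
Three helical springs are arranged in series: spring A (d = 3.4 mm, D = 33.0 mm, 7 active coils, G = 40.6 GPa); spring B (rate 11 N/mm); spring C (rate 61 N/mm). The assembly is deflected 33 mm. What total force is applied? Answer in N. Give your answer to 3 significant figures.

69.0 N

k_A = Gd⁴/(8D³N_a) = (40.6×10³)(3.4⁴)/(8·33.0³·7) = 2.696 N/mm
Series: 1/k_eq = 1/2.696 + 1/11 + 1/61 = 0.47823; k_eq = 2.091 N/mm
F = k_eq·δ = 2.091·33 = 69.005 N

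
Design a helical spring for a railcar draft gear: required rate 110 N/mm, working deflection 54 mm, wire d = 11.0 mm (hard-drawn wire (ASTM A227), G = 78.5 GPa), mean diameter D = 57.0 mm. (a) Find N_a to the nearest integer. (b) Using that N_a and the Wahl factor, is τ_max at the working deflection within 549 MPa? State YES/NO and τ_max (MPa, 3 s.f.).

N_a = Gd⁴/(8D³k) = (78.5×10³)(11.0⁴)/(8·57.0³·110) = 7.052 → N_a = 7
Actual rate k = Gd⁴/(8D³·7) = 110.82 N/mm
Working load F = kδ = 110.82·54 = 5984.4 N
C = 57.0/11.0 = 5.1818; K_W = (4C−1)/(4C−4)+0.615/C = 1.2980
τ_max = K_W·8FD/(πd³) = 1.2980·652.62 = 847.12 MPa
τ_max > 549 MPa → exceeds allowable

(a) 7 coils; (b) NO, τ_max = 847 MPa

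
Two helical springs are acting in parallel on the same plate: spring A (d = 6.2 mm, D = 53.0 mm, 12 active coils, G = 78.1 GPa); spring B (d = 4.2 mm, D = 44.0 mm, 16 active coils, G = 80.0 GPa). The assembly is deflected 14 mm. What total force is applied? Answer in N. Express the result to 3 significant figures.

k_A = Gd⁴/(8D³N_a) = (78.1×10³)(6.2⁴)/(8·53.0³·12) = 8.0746 N/mm
k_B = Gd⁴/(8D³N_a) = (80.0×10³)(4.2⁴)/(8·44.0³·16) = 2.2831 N/mm
Parallel: k_eq = 8.0746 + 2.2831 = 10.358 N/mm
F = k_eq·δ = 10.358·14 = 145.01 N

145 N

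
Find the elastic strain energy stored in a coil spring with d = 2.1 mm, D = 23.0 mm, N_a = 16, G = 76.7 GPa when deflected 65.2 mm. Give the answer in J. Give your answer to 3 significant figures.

k = Gd⁴/(8D³N_a) = (76.7×10³)(2.1⁴)/(8·23.0³·16) = 0.95781 N/mm
U = ½kδ² = 0.5 × 0.95781 × 65.2² = 2035.8 N·mm = 2.0358 J

2.04 J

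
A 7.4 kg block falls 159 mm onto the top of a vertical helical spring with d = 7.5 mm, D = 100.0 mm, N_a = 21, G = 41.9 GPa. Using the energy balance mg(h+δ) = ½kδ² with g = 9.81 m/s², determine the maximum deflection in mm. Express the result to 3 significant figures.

286 mm

k = Gd⁴/(8D³N_a) = (41.9×10³)(7.5⁴)/(8·100.0³·21) = 0.78913 N/mm
W = mg = 7.4 × 9.81 = 72.594 N
½kδ² − Wδ − Wh = 0 → δ = (W + √(W² + 2kWh))/k
δ = (72.594 + √(5269.9 + 18217))/0.78913 = (72.594 + 153.25)/0.78913 = 286.2 mm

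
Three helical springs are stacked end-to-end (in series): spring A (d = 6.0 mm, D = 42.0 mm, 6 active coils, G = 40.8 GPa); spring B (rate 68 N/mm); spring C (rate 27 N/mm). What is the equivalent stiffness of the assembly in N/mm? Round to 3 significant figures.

k_A = Gd⁴/(8D³N_a) = (40.8×10³)(6.0⁴)/(8·42.0³·6) = 14.869 N/mm
Series: 1/k_eq = 1/14.869 + 1/68 + 1/27 = 0.119; k_eq = 8.4035 N/mm

8.40 N/mm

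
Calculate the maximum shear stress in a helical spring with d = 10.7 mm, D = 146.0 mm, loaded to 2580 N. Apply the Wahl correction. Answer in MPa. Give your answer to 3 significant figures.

Spring index C = D/d = 146.0/10.7 = 13.6449
K_W = (4C−1)/(4C−4) + 0.615/C = 53.579/50.579 + 0.0451 = 1.1044
τ₀ = 8FD/(πd³) = 8·2580·146.0/(π·10.7³) = 3.01344e+06/3848.6 = 783 MPa
τ_max = K·τ₀ = 1.1044 × 783 = 864.73 MPa

865 MPa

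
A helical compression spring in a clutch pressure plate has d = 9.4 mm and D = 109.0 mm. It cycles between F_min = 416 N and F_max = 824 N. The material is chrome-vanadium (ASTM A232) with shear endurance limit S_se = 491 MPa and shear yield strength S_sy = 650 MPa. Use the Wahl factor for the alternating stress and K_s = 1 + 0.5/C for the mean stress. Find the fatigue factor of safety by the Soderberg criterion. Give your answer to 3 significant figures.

2.05

C = D/d = 109.0/9.4 = 11.5957; K_W = (4C−1)/(4C−4)+0.615/C = 1.1238; K_s = 1+0.5/C = 1.0431
F_a = (F_max−F_min)/2 = 204 N; F_m = (F_max+F_min)/2 = 620 N
τ_a = K_W·8F_aD/(πd³) = 1.1238 × 68.173 = 76.614 MPa
τ_m = K_s·8F_mD/(πd³) = 1.0431 × 207.19 = 216.13 MPa
Soderberg: 1/n_f = τ_a/S_se + τ_m/S_sy = 76.614/491 + 216.13/650 = 0.15604 + 0.33250 = 0.48854
n_f = 1/0.48854 = 2.047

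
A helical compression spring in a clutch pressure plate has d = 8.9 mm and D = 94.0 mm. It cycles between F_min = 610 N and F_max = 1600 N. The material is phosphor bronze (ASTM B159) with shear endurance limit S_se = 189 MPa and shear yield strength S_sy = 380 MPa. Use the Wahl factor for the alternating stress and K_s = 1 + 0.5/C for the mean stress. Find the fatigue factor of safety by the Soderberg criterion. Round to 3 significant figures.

C = D/d = 94.0/8.9 = 10.5618; K_W = (4C−1)/(4C−4)+0.615/C = 1.1367; K_s = 1+0.5/C = 1.0473
F_a = (F_max−F_min)/2 = 495 N; F_m = (F_max+F_min)/2 = 1105 N
τ_a = K_W·8F_aD/(πd³) = 1.1367 × 168.08 = 191.05 MPa
τ_m = K_s·8F_mD/(πd³) = 1.0473 × 375.2 = 392.96 MPa
Soderberg: 1/n_f = τ_a/S_se + τ_m/S_sy = 191.05/189 + 392.96/380 = 1.01082 + 1.03410 = 2.0449
n_f = 1/2.0449 = 0.489

0.489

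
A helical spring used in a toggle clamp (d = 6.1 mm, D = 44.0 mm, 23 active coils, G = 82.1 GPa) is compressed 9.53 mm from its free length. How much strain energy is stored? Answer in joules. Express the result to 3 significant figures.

k = Gd⁴/(8D³N_a) = (82.1×10³)(6.1⁴)/(8·44.0³·23) = 7.2525 N/mm
U = ½kδ² = 0.5 × 7.2525 × 9.53² = 329.34 N·mm = 0.32934 J

0.329 J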